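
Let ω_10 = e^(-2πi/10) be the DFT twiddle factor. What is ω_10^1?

ω_10^1 = e^(-2πi·1/10)
= cos(-2π·1/10) + i·sin(-2π·1/10)
= cos(-2π/10) + i·sin(-2π/10)

ω_10^1 = cos(-2π/10) + i·sin(-2π/10) = 0.8090-0.5878i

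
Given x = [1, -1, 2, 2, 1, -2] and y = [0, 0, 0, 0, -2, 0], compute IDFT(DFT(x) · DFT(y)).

(x ⊛ y)[n] = Σ(m=0 to 5) x[m] · y[(n-m) mod 6]

Computing each output sample:
(x ⊛ y)[0] = -4
(x ⊛ y)[1] = -4
(x ⊛ y)[2] = -2
(x ⊛ y)[3] = 4
(x ⊛ y)[4] = -2
(x ⊛ y)[5] = 2

x ⊛ y = [-4, -4, -2, 4, -2, 2]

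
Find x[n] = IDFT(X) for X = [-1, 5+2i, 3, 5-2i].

x[n] = (1/4) Σ(k=0 to 3) X[k] · e^(2πikn/4)

Computing each x[n]:
x[0] = 3
x[1] = -2
x[2] = -2
x[3] = 0

x = [3, -2, -2, 0]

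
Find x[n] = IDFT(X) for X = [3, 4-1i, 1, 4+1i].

x[n] = (1/4) Σ(k=0 to 3) X[k] · e^(2πikn/4)

Computing each x[n]:
x[0] = 3
x[1] = 1
x[2] = -1
x[3] = 0

x = [3, 1, -1, 0]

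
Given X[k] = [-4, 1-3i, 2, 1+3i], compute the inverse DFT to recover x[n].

x[n] = (1/4) Σ(k=0 to 3) X[k] · e^(2πikn/4)

Computing each x[n]:
x[0] = 0
x[1] = 0
x[2] = -1
x[3] = -3

x = [0, 0, -1, -3]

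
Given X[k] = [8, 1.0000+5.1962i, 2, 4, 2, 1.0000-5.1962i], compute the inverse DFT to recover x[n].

x[n] = (1/6) Σ(k=0 to 5) X[k] · e^(2πikn/6)

Computing each x[n]:
x[0] = 3
x[1] = -1
x[2] = 0
x[3] = 1
x[4] = 3
x[5] = 2

x = [3, -1, 0, 1, 3, 2]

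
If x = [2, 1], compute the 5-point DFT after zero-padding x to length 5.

Original 2-point DFT: [3, 1]
Zero-padded 5-point DFT provides frequency interpolation.

DFT_5([x, 0, ...]) = [3, 2.3090-0.9511i, 1.1910-0.5878i, 1.1910+0.5878i, 2.3090+0.9511i]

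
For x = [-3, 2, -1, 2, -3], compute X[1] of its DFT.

X[1] = Σ(n=0 to 4) x[n] · ω_5^(1n) where ω_5 = e^(-2πi/5)
= (-3)·ω_5^0 + (2)·ω_5^1 + (-1)·ω_5^2 + (2)·ω_5^3 + (-3)·ω_5^4

X[1] = -4.1180-2.9919i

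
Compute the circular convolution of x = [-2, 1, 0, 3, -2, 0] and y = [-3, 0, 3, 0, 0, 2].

(x ⊛ y)[n] = Σ(m=0 to 5) x[m] · y[(n-m) mod 6]

Computing each output sample:
(x ⊛ y)[0] = 2
(x ⊛ y)[1] = -3
(x ⊛ y)[2] = 0
(x ⊛ y)[3] = -10
(x ⊛ y)[4] = 6
(x ⊛ y)[5] = 5

x ⊛ y = [2, -3, 0, -10, 6, 5]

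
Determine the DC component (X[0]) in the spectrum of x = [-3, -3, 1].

X[0] = Σ(n=0 to 2) x[n] · ω_3^0 = Σ x[n]
= (-3) + (-3) + (1)

X[0] = -5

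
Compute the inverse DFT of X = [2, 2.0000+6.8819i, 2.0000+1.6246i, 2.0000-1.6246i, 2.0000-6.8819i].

x[n] = (1/5) Σ(k=0 to 4) X[k] · e^(2πikn/5)

Computing each x[n]:
x[0] = 2
x[1] = -3
x[2] = -1
x[3] = 1
x[4] = 3

x = [2, -3, -1, 1, 3]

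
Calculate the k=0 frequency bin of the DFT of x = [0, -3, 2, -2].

X[0] = Σ(n=0 to 3) x[n] · ω_4^0 = Σ x[n]
= (0) + (-3) + (2) + (-2)

X[0] = -3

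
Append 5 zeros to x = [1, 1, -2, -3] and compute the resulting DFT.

Original 4-point DFT: [-3, 3-4i, 1, 3+4i]
Zero-padded 9-point DFT provides frequency interpolation.

DFT_9([x, 0, ...]) = [-3, 2.9187+3.9249i, 4.5530-2.8988i, -1.5000-2.5981i, 0.0282+0.9705i, 0.0282-0.9705i, -1.5000+2.5981i, 4.5530+2.8988i, 2.9187-3.9249i]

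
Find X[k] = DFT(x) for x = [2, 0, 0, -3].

X[k] = Σ(n=0 to 3) x[n] · ω_4^(nk)
where ω_4 = e^(-2πi/4)

Computing each X[k]:
X[0] = -1
X[1] = 2-3i
X[2] = 5
X[3] = 2+3i

X = [-1, 2-3i, 5, 2+3i]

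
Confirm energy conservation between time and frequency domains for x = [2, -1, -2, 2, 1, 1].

Time domain:
Σ|x[n]|² = |2|² + |-1|² + |-2|² + |2|² + |1|² + |1|² = 15.0000

Frequency domain:
(1/6)Σ|X[k]|² = (1/6)(|3|² + |0.5000+4.3301i|² + |4.5000-0.8660i|² + |-1|² + |4.5000+0.8660i|² + |0.5000-4.3301i|²) = (1/6)·90.0000 = 15.0000

Both sides agree, confirming Parseval's theorem.

Σ|x[n]|² = (1/N)Σ|X[k]|² = 15.0000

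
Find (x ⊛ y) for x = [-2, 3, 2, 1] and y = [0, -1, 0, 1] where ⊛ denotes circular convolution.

(x ⊛ y)[n] = Σ(m=0 to 3) x[m] · y[(n-m) mod 4]

Computing each output sample:
(x ⊛ y)[0] = 2
(x ⊛ y)[1] = 4
(x ⊛ y)[2] = -2
(x ⊛ y)[3] = -4

x ⊛ y = [2, 4, -2, -4]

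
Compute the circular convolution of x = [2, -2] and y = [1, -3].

(x ⊛ y)[n] = Σ(m=0 to 1) x[m] · y[(n-m) mod 2]

Computing each output sample:
(x ⊛ y)[0] = 8
(x ⊛ y)[1] = -8

x ⊛ y = [8, -8]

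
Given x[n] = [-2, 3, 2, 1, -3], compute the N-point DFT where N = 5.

X[k] = Σ(n=0 to 4) x[n] · ω_5^(nk)
where ω_5 = e^(-2πi/5)

Computing each X[k]:
X[0] = 1
X[1] = -4.4271-6.2941i
X[2] = -1.0729-2.5757i
X[3] = -1.0729+2.5757i
X[4] = -4.4271+6.2941i

X = [1, -4.4271-6.2941i, -1.0729-2.5757i, -1.0729+2.5757i, -4.4271+6.2941i]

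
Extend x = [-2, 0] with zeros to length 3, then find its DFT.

Original 2-point DFT: [-2, -2]
Zero-padded 3-point DFT provides frequency interpolation.

DFT_3([x, 0, ...]) = [-2, -2, -2]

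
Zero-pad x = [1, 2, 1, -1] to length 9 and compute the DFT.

Original 4-point DFT: [3, -3i, 1, 3i]
Zero-padded 9-point DFT provides frequency interpolation.

DFT_9([x, 0, ...]) = [3, 3.2057-1.4044i, 0.9076-3.1777i, -1.5000-0.8660i, 0.3867+0.8248i, 0.3867-0.8248i, -1.5000+0.8660i, 0.9076+3.1777i, 3.2057+1.4044i]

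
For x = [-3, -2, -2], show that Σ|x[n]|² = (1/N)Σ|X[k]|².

Time domain:
Σ|x[n]|² = |-3|² + |-2|² + |-2|² = 17.0000

Frequency domain:
(1/3)Σ|X[k]|² = (1/3)(|-7|² + |-1|² + |-1|²) = (1/3)·51.0000 = 17.0000

Both sides agree, confirming Parseval's theorem.

Σ|x[n]|² = (1/N)Σ|X[k]|² = 17.0000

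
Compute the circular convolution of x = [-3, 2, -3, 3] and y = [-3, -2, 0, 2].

(x ⊛ y)[n] = Σ(m=0 to 3) x[m] · y[(n-m) mod 4]

Computing each output sample:
(x ⊛ y)[0] = 7
(x ⊛ y)[1] = -6
(x ⊛ y)[2] = 11
(x ⊛ y)[3] = -9

x ⊛ y = [7, -6, 11, -9]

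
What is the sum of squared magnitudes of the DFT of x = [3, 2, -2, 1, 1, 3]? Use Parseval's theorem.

Parseval: Σ|x[n]|² = (1/N)Σ|X[k]|², so Σ|X[k]|² = N·Σ|x[n]|² = 6·28.0000

Σ|X[k]|² = N·Σ|x[n]|² = 6·28.0000 = 168.0000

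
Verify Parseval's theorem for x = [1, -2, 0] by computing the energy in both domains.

Time domain:
Σ|x[n]|² = |1|² + |-2|² + |0|² = 5.0000

Frequency domain:
(1/3)Σ|X[k]|² = (1/3)(|-1|² + |2.0000+1.7321i|² + |2.0000-1.7321i|²) = (1/3)·15.0000 = 5.0000

Both sides agree, confirming Parseval's theorem.

Σ|x[n]|² = (1/N)Σ|X[k]|² = 5.0000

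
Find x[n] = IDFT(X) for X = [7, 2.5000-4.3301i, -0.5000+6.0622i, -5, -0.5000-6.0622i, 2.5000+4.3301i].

x[n] = (1/6) Σ(k=0 to 5) X[k] · e^(2πikn/6)

Computing each x[n]:
x[0] = 1
x[1] = 2
x[2] = 3
x[3] = 1
x[4] = -3
x[5] = 3

x = [1, 2, 3, 1, -3, 3]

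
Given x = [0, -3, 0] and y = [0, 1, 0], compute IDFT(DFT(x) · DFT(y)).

(x ⊛ y)[n] = Σ(m=0 to 2) x[m] · y[(n-m) mod 3]

Computing each output sample:
(x ⊛ y)[0] = 0
(x ⊛ y)[1] = 0
(x ⊛ y)[2] = -3

x ⊛ y = [0, 0, -3]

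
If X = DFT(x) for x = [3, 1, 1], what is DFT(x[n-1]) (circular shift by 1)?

Time shift by 1: X_shifted[k] = ω_3^(1k) · X[k]
Shifted x = [1, 3, 1]

DFT(x[n-1]) = [5, -1.0000-1.7321i, -1.0000+1.7321i]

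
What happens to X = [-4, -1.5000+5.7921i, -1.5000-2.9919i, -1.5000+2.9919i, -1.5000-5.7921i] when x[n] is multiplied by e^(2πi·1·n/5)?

Modulation property: DFT(ω_5^(-1n)·x[n]) = X[(k-1) mod 5], so circularly shift X by 1 positions.

X[k-1] = [-1.5000-5.7921i, -4, -1.5000+5.7921i, -1.5000-2.9919i, -1.5000+2.9919i]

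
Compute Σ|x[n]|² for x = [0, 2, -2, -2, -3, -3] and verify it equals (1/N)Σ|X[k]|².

Time domain:
Σ|x[n]|² = |0|² + |2|² + |-2|² + |-2|² + |-3|² + |-3|² = 30.0000

Frequency domain:
(1/6)Σ|X[k]|² = (1/6)(|-8|² + |4.0000-5.1962i|² + |1.0000-3.4641i|² + |-2|² + |1.0000+3.4641i|² + |4.0000+5.1962i|²) = (1/6)·180.0000 = 30.0000

Both sides agree, confirming Parseval's theorem.

Σ|x[n]|² = (1/N)Σ|X[k]|² = 30.0000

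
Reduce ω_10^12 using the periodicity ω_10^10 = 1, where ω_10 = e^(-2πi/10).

Since ω_10^10 = 1, powers reduce modulo 10.
12 mod 10 = 2
So ω_10^12 = ω_10^2 = e^(-2πi·2/10)

ω_10^12 = ω_10^2 = 0.3090-0.9511i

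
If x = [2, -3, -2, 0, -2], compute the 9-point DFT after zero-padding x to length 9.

Original 5-point DFT: [-5, 2.0729+2.1266i, 5.4271-1.3143i, 5.4271+1.3143i, 2.0729-2.1266i]
Zero-padded 9-point DFT provides frequency interpolation.

DFT_9([x, 0, ...]) = [-5, 1.2340+4.5820i, 1.8264+2.3529i, 5.5000+2.5981i, 2.9397-2.2291i, 2.9397+2.2291i, 5.5000-2.5981i, 1.8264-2.3529i, 1.2340-4.5820i]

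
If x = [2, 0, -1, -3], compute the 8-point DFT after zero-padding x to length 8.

Original 4-point DFT: [-2, 3-3i, 4, 3+3i]
Zero-padded 8-point DFT provides frequency interpolation.

DFT_8([x, 0, ...]) = [-2, 4.1213+3.1213i, 3-3i, -0.1213+1.1213i, 4, -0.1213-1.1213i, 3+3i, 4.1213-3.1213i]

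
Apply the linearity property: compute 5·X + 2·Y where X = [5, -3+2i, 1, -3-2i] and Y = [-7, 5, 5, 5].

By linearity: DFT(5x + 2y) = 5·DFT(x) + 2·DFT(y)
= 5·[5, -3+2i, 1, -3-2i] + 2·[-7, 5, 5, 5]

Computing element-wise:
Z[0] = 5·(5) + 2·(-7) = 11
Z[1] = 5·(-3+2i) + 2·(5) = -5+10i
Z[2] = 5·(1) + 2·(5) = 15
Z[3] = 5·(-3-2i) + 2·(5) = -5-10i

DFT(5x + 2y) = 5·X + 2·Y = [11, -5+10i, 15, -5-10i]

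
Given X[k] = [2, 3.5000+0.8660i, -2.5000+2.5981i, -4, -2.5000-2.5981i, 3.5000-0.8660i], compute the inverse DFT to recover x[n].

x[n] = (1/6) Σ(k=0 to 5) X[k] · e^(2πikn/6)

Computing each x[n]:
x[0] = 0
x[1] = 1
x[2] = 0
x[3] = -1
x[4] = -1
x[5] = 3

x = [0, 1, 0, -1, -1, 3]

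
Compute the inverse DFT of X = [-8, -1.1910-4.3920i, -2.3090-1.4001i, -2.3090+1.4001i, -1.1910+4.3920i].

x[n] = (1/5) Σ(k=0 to 4) X[k] · e^(2πikn/5)

Computing each x[n]:
x[0] = -3
x[1] = 1
x[2] = -1
x[3] = -2
x[4] = -3

x = [-3, 1, -1, -2, -3]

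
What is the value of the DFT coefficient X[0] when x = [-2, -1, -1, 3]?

X[0] = Σ(n=0 to 3) x[n] · ω_4^0 = Σ x[n]
= (-2) + (-1) + (-1) + (3)

X[0] = -1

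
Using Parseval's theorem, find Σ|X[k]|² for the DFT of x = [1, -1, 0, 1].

Parseval: Σ|x[n]|² = (1/N)Σ|X[k]|², so Σ|X[k]|² = N·Σ|x[n]|² = 4·3.0000

Σ|X[k]|² = N·Σ|x[n]|² = 4·3.0000 = 12.0000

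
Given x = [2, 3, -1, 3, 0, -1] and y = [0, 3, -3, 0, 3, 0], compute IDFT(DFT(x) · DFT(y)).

(x ⊛ y)[n] = Σ(m=0 to 5) x[m] · y[(n-m) mod 6]

Computing each output sample:
(x ⊛ y)[0] = -6
(x ⊛ y)[1] = 18
(x ⊛ y)[2] = 3
(x ⊛ y)[3] = -15
(x ⊛ y)[4] = 18
(x ⊛ y)[5] = 0

x ⊛ y = [-6, 18, 3, -15, 18, 0]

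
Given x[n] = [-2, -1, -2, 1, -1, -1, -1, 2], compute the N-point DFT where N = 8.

X[k] = Σ(n=0 to 7) x[n] · ω_8^(nk)
where ω_8 = e^(-2πi/8)

Computing each X[k]:
X[0] = -5
X[1] = -0.2929+1.7071i
X[2] = 5i
X[3] = -1.7071-0.2929i
X[4] = -7
X[5] = -1.7071+0.2929i
X[6] = -5i
X[7] = -0.2929-1.7071i

X = [-5, -0.2929+1.7071i, 5i, -1.7071-0.2929i, -7, -1.7071+0.2929i, -5i, -0.2929-1.7071i]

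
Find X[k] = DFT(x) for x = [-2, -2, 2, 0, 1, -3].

X[k] = Σ(n=0 to 5) x[n] · ω_6^(nk)
where ω_6 = e^(-2πi/6)

Computing each X[k]:
X[0] = -4
X[1] = -6.0000-1.7321i
X[2] = -1
X[3] = 6
X[4] = -1
X[5] = -6.0000+1.7321i

X = [-4, -6.0000-1.7321i, -1, 6, -1, -6.0000+1.7321i]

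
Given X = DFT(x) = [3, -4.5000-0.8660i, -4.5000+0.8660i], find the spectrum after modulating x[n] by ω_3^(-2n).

Modulation property: DFT(ω_3^(-2n)·x[n]) = X[(k-2) mod 3], so circularly shift X by 2 positions.

X[k-2] = [-4.5000-0.8660i, -4.5000+0.8660i, 3]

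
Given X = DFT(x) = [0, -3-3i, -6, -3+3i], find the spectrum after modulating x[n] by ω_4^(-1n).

Modulation property: DFT(ω_4^(-1n)·x[n]) = X[(k-1) mod 4], so circularly shift X by 1 positions.

X[k-1] = [-3+3i, 0, -3-3i, -6]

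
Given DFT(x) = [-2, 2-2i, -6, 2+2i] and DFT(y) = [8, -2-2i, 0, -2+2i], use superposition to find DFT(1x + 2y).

By linearity: DFT(1x + 2y) = 1·DFT(x) + 2·DFT(y)
= 1·[-2, 2-2i, -6, 2+2i] + 2·[8, -2-2i, 0, -2+2i]

Computing element-wise:
Z[0] = 1·(-2) + 2·(8) = 14
Z[1] = 1·(2-2i) + 2·(-2-2i) = -2-6i
Z[2] = 1·(-6) + 2·(0) = -6
Z[3] = 1·(2+2i) + 2·(-2+2i) = -2+6i

DFT(1x + 2y) = 1·X + 2·Y = [14, -2-6i, -6, -2+6i]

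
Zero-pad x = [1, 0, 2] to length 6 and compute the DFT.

Original 3-point DFT: [3, 1.7321i, -1.7321i]
Zero-padded 6-point DFT provides frequency interpolation.

DFT_6([x, 0, ...]) = [3, -1.7321i, 1.7321i, 3, -1.7321i, 1.7321i]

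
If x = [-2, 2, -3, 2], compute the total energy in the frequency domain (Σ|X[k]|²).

Parseval: Σ|x[n]|² = (1/N)Σ|X[k]|², so Σ|X[k]|² = N·Σ|x[n]|² = 4·21.0000

Σ|X[k]|² = N·Σ|x[n]|² = 4·21.0000 = 84.0000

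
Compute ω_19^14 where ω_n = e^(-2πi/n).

ω_19^14 = e^(-2πi·14/19)
= cos(-2π·14/19) + i·sin(-2π·14/19)
= cos(-28π/19) + i·sin(-28π/19)

ω_19^14 = cos(-28π/19) + i·sin(-28π/19) = -0.0826+0.9966i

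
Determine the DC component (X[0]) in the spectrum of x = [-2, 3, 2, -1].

X[0] = Σ(n=0 to 3) x[n] · ω_4^0 = Σ x[n]
= (-2) + (3) + (2) + (-1)

X[0] = 2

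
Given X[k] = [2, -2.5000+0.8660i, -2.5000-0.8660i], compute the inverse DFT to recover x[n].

x[n] = (1/3) Σ(k=0 to 2) X[k] · e^(2πikn/3)

Computing each x[n]:
x[0] = -1
x[1] = 1
x[2] = 2

x = [-1, 1, 2]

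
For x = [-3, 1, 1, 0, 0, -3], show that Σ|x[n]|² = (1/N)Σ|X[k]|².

Time domain:
Σ|x[n]|² = |-3|² + |1|² + |1|² + |0|² + |0|² + |-3|² = 20.0000

Frequency domain:
(1/6)Σ|X[k]|² = (1/6)(|-4|² + |-4.5000-4.3301i|² + |-2.5000-2.5981i|² + |0|² + |-2.5000+2.5981i|² + |-4.5000+4.3301i|²) = (1/6)·120.0000 = 20.0000

Both sides agree, confirming Parseval's theorem.

Σ|x[n]|² = (1/N)Σ|X[k]|² = 20.0000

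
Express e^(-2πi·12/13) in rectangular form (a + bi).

ω_13^12 = e^(-2πi·12/13)
= cos(-2π·12/13) + i·sin(-2π·12/13)
= cos(-24π/13) + i·sin(-24π/13)

ω_13^12 = cos(-24π/13) + i·sin(-24π/13) = 0.8855+0.4647i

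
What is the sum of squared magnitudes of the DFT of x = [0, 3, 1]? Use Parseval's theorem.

Parseval: Σ|x[n]|² = (1/N)Σ|X[k]|², so Σ|X[k]|² = N·Σ|x[n]|² = 3·10.0000

Σ|X[k]|² = N·Σ|x[n]|² = 3·10.0000 = 30.0000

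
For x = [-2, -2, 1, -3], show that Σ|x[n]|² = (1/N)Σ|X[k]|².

Time domain:
Σ|x[n]|² = |-2|² + |-2|² + |1|² + |-3|² = 18.0000

Frequency domain:
(1/4)Σ|X[k]|² = (1/4)(|-6|² + |-3-1i|² + |4|² + |-3+1i|²) = (1/4)·72.0000 = 18.0000

Both sides agree, confirming Parseval's theorem.

Σ|x[n]|² = (1/N)Σ|X[k]|² = 18.0000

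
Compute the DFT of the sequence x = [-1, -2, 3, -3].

X[k] = Σ(n=0 to 3) x[n] · ω_4^(nk)
where ω_4 = e^(-2πi/4)

Computing each X[k]:
X[0] = -3
X[1] = -4-1i
X[2] = 7
X[3] = -4+1i

X = [-3, -4-1i, 7, -4+1i]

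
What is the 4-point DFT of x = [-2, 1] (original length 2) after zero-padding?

Original 2-point DFT: [-1, -3]
Zero-padded 4-point DFT provides frequency interpolation.

DFT_4([x, 0, ...]) = [-1, -2-1i, -3, -2+1i]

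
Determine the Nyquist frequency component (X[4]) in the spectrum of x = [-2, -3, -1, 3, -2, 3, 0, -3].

X[4] = Σ(n=0 to 7) x[n] · ω_8^(4n) where ω_8 = e^(-2πi/8)
= (-2)·ω_8^0 + (-3)·ω_8^4 + (-1)·ω_8^8 + (3)·ω_8^12 + (-2)·ω_8^16 + (3)·ω_8^20 + (0)·ω_8^24 + (-3)·ω_8^28

X[4] = -5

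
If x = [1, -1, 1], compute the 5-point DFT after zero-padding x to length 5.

Original 3-point DFT: [1, 1.0000+1.7321i, 1.0000-1.7321i]
Zero-padded 5-point DFT provides frequency interpolation.

DFT_5([x, 0, ...]) = [1, -0.1180+0.3633i, 2.1180+1.5388i, 2.1180-1.5388i, -0.1180-0.3633i]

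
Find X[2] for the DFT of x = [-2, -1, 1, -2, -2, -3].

X[2] = Σ(n=0 to 5) x[n] · ω_6^(2n) where ω_6 = e^(-2πi/6)
= (-2)·ω_6^0 + (-1)·ω_6^2 + (1)·ω_6^4 + (-2)·ω_6^6 + (-2)·ω_6^8 + (-3)·ω_6^10

X[2] = -1.5000+0.8660i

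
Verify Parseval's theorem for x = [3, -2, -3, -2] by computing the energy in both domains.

Time domain:
Σ|x[n]|² = |3|² + |-2|² + |-3|² + |-2|² = 26.0000

Frequency domain:
(1/4)Σ|X[k]|² = (1/4)(|-4|² + |6|² + |4|² + |6|²) = (1/4)·104.0000 = 26.0000

Both sides agree, confirming Parseval's theorem.

Σ|x[n]|² = (1/N)Σ|X[k]|² = 26.0000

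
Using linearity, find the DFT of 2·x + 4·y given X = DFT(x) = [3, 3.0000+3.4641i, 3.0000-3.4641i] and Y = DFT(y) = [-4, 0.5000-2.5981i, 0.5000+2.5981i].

By linearity: DFT(2x + 4y) = 2·DFT(x) + 4·DFT(y)
= 2·[3, 3.0000+3.4641i, 3.0000-3.4641i] + 4·[-4, 0.5000-2.5981i, 0.5000+2.5981i]

Computing element-wise:
Z[0] = 2·(3) + 4·(-4) = -10
Z[1] = 2·(3.0000+3.4641i) + 4·(0.5000-2.5981i) = 8.0000-3.4642i
Z[2] = 2·(3.0000-3.4641i) + 4·(0.5000+2.5981i) = 8.0000+3.4642i

DFT(2x + 4y) = 2·X + 4·Y = [-10, 8.0000-3.4642i, 8.0000+3.4642i]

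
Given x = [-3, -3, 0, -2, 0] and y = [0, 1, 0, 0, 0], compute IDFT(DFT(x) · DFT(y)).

(x ⊛ y)[n] = Σ(m=0 to 4) x[m] · y[(n-m) mod 5]

Computing each output sample:
(x ⊛ y)[0] = 0
(x ⊛ y)[1] = -3
(x ⊛ y)[2] = -3
(x ⊛ y)[3] = 0
(x ⊛ y)[4] = -2

x ⊛ y = [0, -3, -3, 0, -2]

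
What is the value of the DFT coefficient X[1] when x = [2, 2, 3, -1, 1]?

X[1] = Σ(n=0 to 4) x[n] · ω_5^(1n) where ω_5 = e^(-2πi/5)
= (2)·ω_5^0 + (2)·ω_5^1 + (3)·ω_5^2 + (-1)·ω_5^3 + (1)·ω_5^4

X[1] = 1.3090-3.3022i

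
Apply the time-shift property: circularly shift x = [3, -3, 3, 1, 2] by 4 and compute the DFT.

Time shift by 4: X_shifted[k] = ω_5^(4k) · X[k]
Shifted x = [-3, 3, 1, 2, 3]

DFT(x[n-4]) = [6, -3.5729+0.5878i, -6.9271-0.9511i, -6.9271+0.9511i, -3.5729-0.5878i]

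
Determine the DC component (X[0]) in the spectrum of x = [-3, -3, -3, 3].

X[0] = Σ(n=0 to 3) x[n] · ω_4^0 = Σ x[n]
= (-3) + (-3) + (-3) + (3)

X[0] = -6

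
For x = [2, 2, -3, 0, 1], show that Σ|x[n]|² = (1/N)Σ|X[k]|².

Time domain:
Σ|x[n]|² = |2|² + |2|² + |-3|² + |0|² + |1|² = 18.0000

Frequency domain:
(1/5)Σ|X[k]|² = (1/5)(|2|² + |5.3541+0.8123i|² + |-1.3541-3.4410i|² + |-1.3541+3.4410i|² + |5.3541-0.8123i|²) = (1/5)·90.0000 = 18.0000

Both sides agree, confirming Parseval's theorem.

Σ|x[n]|² = (1/N)Σ|X[k]|² = 18.0000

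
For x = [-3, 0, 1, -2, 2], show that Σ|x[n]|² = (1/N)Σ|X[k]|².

Time domain:
Σ|x[n]|² = |-3|² + |0|² + |1|² + |-2|² + |2|² = 18.0000

Frequency domain:
(1/5)Σ|X[k]|² = (1/5)(|-2|² + |-1.5729+0.1388i|² + |-4.9271+4.0287i|² + |-4.9271-4.0287i|² + |-1.5729-0.1388i|²) = (1/5)·90.0000 = 18.0000

Both sides agree, confirming Parseval's theorem.

Σ|x[n]|² = (1/N)Σ|X[k]|² = 18.0000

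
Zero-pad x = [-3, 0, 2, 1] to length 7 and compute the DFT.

Original 4-point DFT: [0, -5+1i, -2, -5-1i]
Zero-padded 7-point DFT provides frequency interpolation.

DFT_7([x, 0, ...]) = [0, -4.3460-2.3837i, -4.1784+1.6496i, -1.9755+0.5887i, -1.9755-0.5887i, -4.1784-1.6496i, -4.3460+2.3837i]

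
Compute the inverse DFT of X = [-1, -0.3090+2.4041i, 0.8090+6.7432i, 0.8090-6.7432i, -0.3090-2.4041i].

x[n] = (1/5) Σ(k=0 to 4) X[k] · e^(2πikn/5)

Computing each x[n]:
x[0] = 0
x[1] = -3
x[2] = 2
x[3] = -2
x[4] = 2

x = [0, -3, 2, -2, 2]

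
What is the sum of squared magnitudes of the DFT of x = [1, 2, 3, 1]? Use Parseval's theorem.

Parseval: Σ|x[n]|² = (1/N)Σ|X[k]|², so Σ|X[k]|² = N·Σ|x[n]|² = 4·15.0000

Σ|X[k]|² = N·Σ|x[n]|² = 4·15.0000 = 60.0000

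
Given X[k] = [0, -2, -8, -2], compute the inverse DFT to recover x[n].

x[n] = (1/4) Σ(k=0 to 3) X[k] · e^(2πikn/4)

Computing each x[n]:
x[0] = -3
x[1] = 2
x[2] = -1
x[3] = 2

x = [-3, 2, -1, 2]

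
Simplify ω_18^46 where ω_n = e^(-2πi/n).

Since ω_18^18 = 1, powers reduce modulo 18.
46 mod 18 = 10
So ω_18^46 = ω_18^10 = e^(-2πi·10/18)

ω_18^46 = ω_18^10 = -0.9397+0.3420i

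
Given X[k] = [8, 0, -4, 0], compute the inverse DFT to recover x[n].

x[n] = (1/4) Σ(k=0 to 3) X[k] · e^(2πikn/4)

Computing each x[n]:
x[0] = 1
x[1] = 3
x[2] = 1
x[3] = 3

x = [1, 3, 1, 3]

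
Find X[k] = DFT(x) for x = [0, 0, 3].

X[k] = Σ(n=0 to 2) x[n] · ω_3^(nk)
where ω_3 = e^(-2πi/3)

Computing each X[k]:
X[0] = 3
X[1] = -1.5000+2.5981i
X[2] = -1.5000-2.5981i

X = [3, -1.5000+2.5981i, -1.5000-2.5981i]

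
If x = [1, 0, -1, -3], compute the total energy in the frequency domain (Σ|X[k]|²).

Parseval: Σ|x[n]|² = (1/N)Σ|X[k]|², so Σ|X[k]|² = N·Σ|x[n]|² = 4·11.0000

Σ|X[k]|² = N·Σ|x[n]|² = 4·11.0000 = 44.0000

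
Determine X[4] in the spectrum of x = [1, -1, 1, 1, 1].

X[4] = Σ(n=0 to 4) x[n] · ω_5^(4n) where ω_5 = e^(-2πi/5)
= (1)·ω_5^0 + (-1)·ω_5^4 + (1)·ω_5^8 + (1)·ω_5^12 + (1)·ω_5^16

X[4] = -0.6180-1.9021i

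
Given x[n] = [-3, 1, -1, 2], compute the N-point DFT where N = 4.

X[k] = Σ(n=0 to 3) x[n] · ω_4^(nk)
where ω_4 = e^(-2πi/4)

Computing each X[k]:
X[0] = -1
X[1] = -2+1i
X[2] = -7
X[3] = -2-1i

X = [-1, -2+1i, -7, -2-1i]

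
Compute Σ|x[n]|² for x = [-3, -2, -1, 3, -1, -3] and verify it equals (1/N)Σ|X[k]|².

Time domain:
Σ|x[n]|² = |-3|² + |-2|² + |-1|² + |3|² + |-1|² + |-3|² = 33.0000

Frequency domain:
(1/6)Σ|X[k]|² = (1/6)(|-7|² + |-7.5000-0.8660i|² + |3.5000-0.8660i|² + |-3|² + |3.5000+0.8660i|² + |-7.5000+0.8660i|²) = (1/6)·198.0000 = 33.0000

Both sides agree, confirming Parseval's theorem.

Σ|x[n]|² = (1/N)Σ|X[k]|² = 33.0000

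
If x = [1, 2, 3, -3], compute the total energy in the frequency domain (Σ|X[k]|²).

Parseval: Σ|x[n]|² = (1/N)Σ|X[k]|², so Σ|X[k]|² = N·Σ|x[n]|² = 4·23.0000

Σ|X[k]|² = N·Σ|x[n]|² = 4·23.0000 = 92.0000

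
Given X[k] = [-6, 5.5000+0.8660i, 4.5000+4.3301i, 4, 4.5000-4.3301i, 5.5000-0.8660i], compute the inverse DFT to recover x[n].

x[n] = (1/6) Σ(k=0 to 5) X[k] · e^(2πikn/6)

Computing each x[n]:
x[0] = 3
x[1] = -3
x[2] = -1
x[3] = -2
x[4] = -3
x[5] = 0

x = [3, -3, -1, -2, -3, 0]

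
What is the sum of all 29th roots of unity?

Sum of all nth roots of unity equals 0 for n > 1 (geometric series with r ≠ 1).

0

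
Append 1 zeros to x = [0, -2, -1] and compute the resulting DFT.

Original 3-point DFT: [-3, 1.5000+0.8660i, 1.5000-0.8660i]
Zero-padded 4-point DFT provides frequency interpolation.

DFT_4([x, 0, ...]) = [-3, 1+2i, 1, 1-2i]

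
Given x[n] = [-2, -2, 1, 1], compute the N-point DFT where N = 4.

X[k] = Σ(n=0 to 3) x[n] · ω_4^(nk)
where ω_4 = e^(-2πi/4)

Computing each X[k]:
X[0] = -2
X[1] = -3+3i
X[2] = 0
X[3] = -3-3i

X = [-2, -3+3i, 0, -3-3i]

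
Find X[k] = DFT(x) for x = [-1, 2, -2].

X[k] = Σ(n=0 to 2) x[n] · ω_3^(nk)
where ω_3 = e^(-2πi/3)

Computing each X[k]:
X[0] = -1
X[1] = -1.0000-3.4641i
X[2] = -1.0000+3.4641i

X = [-1, -1.0000-3.4641i, -1.0000+3.4641i]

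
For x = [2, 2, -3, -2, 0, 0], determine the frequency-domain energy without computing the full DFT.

Parseval: Σ|x[n]|² = (1/N)Σ|X[k]|², so Σ|X[k]|² = N·Σ|x[n]|² = 6·21.0000

Σ|X[k]|² = N·Σ|x[n]|² = 6·21.0000 = 126.0000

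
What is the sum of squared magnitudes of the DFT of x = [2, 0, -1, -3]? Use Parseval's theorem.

Parseval: Σ|x[n]|² = (1/N)Σ|X[k]|², so Σ|X[k]|² = N·Σ|x[n]|² = 4·14.0000

Σ|X[k]|² = N·Σ|x[n]|² = 4·14.0000 = 56.0000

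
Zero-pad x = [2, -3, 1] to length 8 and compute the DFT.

Original 3-point DFT: [0, 3.0000+3.4641i, 3.0000-3.4641i]
Zero-padded 8-point DFT provides frequency interpolation.

DFT_8([x, 0, ...]) = [0, -0.1213+1.1213i, 1+3i, 4.1213+3.1213i, 6, 4.1213-3.1213i, 1-3i, -0.1213-1.1213i]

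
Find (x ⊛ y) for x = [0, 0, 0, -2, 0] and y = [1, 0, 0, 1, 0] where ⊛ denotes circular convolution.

(x ⊛ y)[n] = Σ(m=0 to 4) x[m] · y[(n-m) mod 5]

Computing each output sample:
(x ⊛ y)[0] = 0
(x ⊛ y)[1] = -2
(x ⊛ y)[2] = 0
(x ⊛ y)[3] = -2
(x ⊛ y)[4] = 0

x ⊛ y = [0, -2, 0, -2, 0]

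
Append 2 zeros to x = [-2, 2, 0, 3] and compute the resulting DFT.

Original 4-point DFT: [3, -2+1i, -7, -2-1i]
Zero-padded 6-point DFT provides frequency interpolation.

DFT_6([x, 0, ...]) = [3, -4.0000-1.7321i, -1.7321i, -7, 1.7321i, -4.0000+1.7321i]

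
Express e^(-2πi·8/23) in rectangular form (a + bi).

ω_23^8 = e^(-2πi·8/23)
= cos(-2π·8/23) + i·sin(-2π·8/23)
= cos(-16π/23) + i·sin(-16π/23)

ω_23^8 = cos(-16π/23) + i·sin(-16π/23) = -0.5767-0.8170i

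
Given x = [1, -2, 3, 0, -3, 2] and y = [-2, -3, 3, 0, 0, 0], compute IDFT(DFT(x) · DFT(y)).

(x ⊛ y)[n] = Σ(m=0 to 5) x[m] · y[(n-m) mod 6]

Computing each output sample:
(x ⊛ y)[0] = -17
(x ⊛ y)[1] = 7
(x ⊛ y)[2] = 3
(x ⊛ y)[3] = -15
(x ⊛ y)[4] = 15
(x ⊛ y)[5] = 5

x ⊛ y = [-17, 7, 3, -15, 15, 5]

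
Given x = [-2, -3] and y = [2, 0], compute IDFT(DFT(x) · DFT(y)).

(x ⊛ y)[n] = Σ(m=0 to 1) x[m] · y[(n-m) mod 2]

Computing each output sample:
(x ⊛ y)[0] = -4
(x ⊛ y)[1] = -6

x ⊛ y = [-4, -6]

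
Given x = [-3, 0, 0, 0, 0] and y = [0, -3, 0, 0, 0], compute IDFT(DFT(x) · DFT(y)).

(x ⊛ y)[n] = Σ(m=0 to 4) x[m] · y[(n-m) mod 5]

Computing each output sample:
(x ⊛ y)[0] = 0
(x ⊛ y)[1] = 9
(x ⊛ y)[2] = 0
(x ⊛ y)[3] = 0
(x ⊛ y)[4] = 0

x ⊛ y = [0, 9, 0, 0, 0]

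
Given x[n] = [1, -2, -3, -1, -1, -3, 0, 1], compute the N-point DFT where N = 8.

X[k] = Σ(n=0 to 7) x[n] · ω_8^(nk)
where ω_8 = e^(-2πi/8)

Computing each X[k]:
X[0] = -8
X[1] = 4.1213+3.7071i
X[2] = 3+5i
X[3] = -0.1213-2.2929i
X[4] = 2
X[5] = -0.1213+2.2929i
X[6] = 3-5i
X[7] = 4.1213-3.7071i

X = [-8, 4.1213+3.7071i, 3+5i, -0.1213-2.2929i, 2, -0.1213+2.2929i, 3-5i, 4.1213-3.7071i]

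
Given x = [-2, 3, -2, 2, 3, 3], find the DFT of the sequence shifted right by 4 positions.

Time shift by 4: X_shifted[k] = ω_6^(4k) · X[k]
Shifted x = [-2, 2, 3, 3, -2, 3]

DFT(x[n-4]) = [7, -3.0000-3.4641i, -2.0000+5.1962i, -9, -2.0000-5.1962i, -3.0000+3.4641i]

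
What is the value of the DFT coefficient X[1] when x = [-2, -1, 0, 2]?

X[1] = Σ(n=0 to 3) x[n] · ω_4^(1n) where ω_4 = e^(-2πi/4)
= (-2)·ω_4^0 + (-1)·ω_4^1 + (0)·ω_4^2 + (2)·ω_4^3

X[1] = -2+3i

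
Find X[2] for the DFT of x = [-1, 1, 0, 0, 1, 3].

X[2] = Σ(n=0 to 5) x[n] · ω_6^(2n) where ω_6 = e^(-2πi/6)
= (-1)·ω_6^0 + (1)·ω_6^2 + (0)·ω_6^4 + (0)·ω_6^6 + (1)·ω_6^8 + (3)·ω_6^10

X[2] = -3.5000+0.8660i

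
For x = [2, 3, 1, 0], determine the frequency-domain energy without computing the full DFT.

Parseval: Σ|x[n]|² = (1/N)Σ|X[k]|², so Σ|X[k]|² = N·Σ|x[n]|² = 4·14.0000

Σ|X[k]|² = N·Σ|x[n]|² = 4·14.0000 = 56.0000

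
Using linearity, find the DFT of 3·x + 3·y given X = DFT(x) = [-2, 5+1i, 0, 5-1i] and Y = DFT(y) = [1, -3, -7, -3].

By linearity: DFT(3x + 3y) = 3·DFT(x) + 3·DFT(y)
= 3·[-2, 5+1i, 0, 5-1i] + 3·[1, -3, -7, -3]

Computing element-wise:
Z[0] = 3·(-2) + 3·(1) = -3
Z[1] = 3·(5+1i) + 3·(-3) = 6+3i
Z[2] = 3·(0) + 3·(-7) = -21
Z[3] = 3·(5-1i) + 3·(-3) = 6-3i

DFT(3x + 3y) = 3·X + 3·Y = [-3, 6+3i, -21, 6-3i]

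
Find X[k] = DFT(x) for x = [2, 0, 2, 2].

X[k] = Σ(n=0 to 3) x[n] · ω_4^(nk)
where ω_4 = e^(-2πi/4)

Computing each X[k]:
X[0] = 6
X[1] = 2i
X[2] = 2
X[3] = -2i

X = [6, 2i, 2, -2i]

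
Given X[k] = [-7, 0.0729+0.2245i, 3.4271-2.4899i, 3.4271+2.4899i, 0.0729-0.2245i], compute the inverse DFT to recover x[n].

x[n] = (1/5) Σ(k=0 to 4) X[k] · e^(2πikn/5)

Computing each x[n]:
x[0] = 0
x[1] = -2
x[2] = -2
x[3] = 0
x[4] = -3

x = [0, -2, -2, 0, -3]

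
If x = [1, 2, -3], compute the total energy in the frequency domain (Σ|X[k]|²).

Parseval: Σ|x[n]|² = (1/N)Σ|X[k]|², so Σ|X[k]|² = N·Σ|x[n]|² = 3·14.0000

Σ|X[k]|² = N·Σ|x[n]|² = 3·14.0000 = 42.0000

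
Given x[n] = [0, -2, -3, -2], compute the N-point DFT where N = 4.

X[k] = Σ(n=0 to 3) x[n] · ω_4^(nk)
where ω_4 = e^(-2πi/4)

Computing each X[k]:
X[0] = -7
X[1] = 3
X[2] = 1
X[3] = 3

X = [-7, 3, 1, 3]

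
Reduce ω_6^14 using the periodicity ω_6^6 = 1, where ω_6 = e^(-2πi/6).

Since ω_6^6 = 1, powers reduce modulo 6.
14 mod 6 = 2
So ω_6^14 = ω_6^2 = e^(-2πi·2/6)

ω_6^14 = ω_6^2 = -0.5000-0.8660i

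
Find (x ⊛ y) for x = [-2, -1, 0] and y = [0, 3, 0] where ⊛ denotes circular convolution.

(x ⊛ y)[n] = Σ(m=0 to 2) x[m] · y[(n-m) mod 3]

Computing each output sample:
(x ⊛ y)[0] = 0
(x ⊛ y)[1] = -6
(x ⊛ y)[2] = -3

x ⊛ y = [0, -6, -3]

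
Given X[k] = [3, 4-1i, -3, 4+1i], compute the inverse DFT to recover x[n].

x[n] = (1/4) Σ(k=0 to 3) X[k] · e^(2πikn/4)

Computing each x[n]:
x[0] = 2
x[1] = 2
x[2] = -2
x[3] = 1

x = [2, 2, -2, 1]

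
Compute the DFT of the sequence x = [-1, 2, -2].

X[k] = Σ(n=0 to 2) x[n] · ω_3^(nk)
where ω_3 = e^(-2πi/3)

Computing each X[k]:
X[0] = -1
X[1] = -1.0000-3.4641i
X[2] = -1.0000+3.4641i

X = [-1, -1.0000-3.4641i, -1.0000+3.4641i]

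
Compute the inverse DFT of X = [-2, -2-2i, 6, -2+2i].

x[n] = (1/4) Σ(k=0 to 3) X[k] · e^(2πikn/4)

Computing each x[n]:
x[0] = 0
x[1] = -1
x[2] = 2
x[3] = -3

x = [0, -1, 2, -3]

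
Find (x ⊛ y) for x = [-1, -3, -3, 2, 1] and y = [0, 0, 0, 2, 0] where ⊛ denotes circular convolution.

(x ⊛ y)[n] = Σ(m=0 to 4) x[m] · y[(n-m) mod 5]

Computing each output sample:
(x ⊛ y)[0] = -6
(x ⊛ y)[1] = 4
(x ⊛ y)[2] = 2
(x ⊛ y)[3] = -2
(x ⊛ y)[4] = -6

x ⊛ y = [-6, 4, 2, -2, -6]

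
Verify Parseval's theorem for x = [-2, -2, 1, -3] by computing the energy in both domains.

Time domain:
Σ|x[n]|² = |-2|² + |-2|² + |1|² + |-3|² = 18.0000

Frequency domain:
(1/4)Σ|X[k]|² = (1/4)(|-6|² + |-3-1i|² + |4|² + |-3+1i|²) = (1/4)·72.0000 = 18.0000

Both sides agree, confirming Parseval's theorem.

Σ|x[n]|² = (1/N)Σ|X[k]|² = 18.0000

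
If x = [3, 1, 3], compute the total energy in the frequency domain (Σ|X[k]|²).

Parseval: Σ|x[n]|² = (1/N)Σ|X[k]|², so Σ|X[k]|² = N·Σ|x[n]|² = 3·19.0000

Σ|X[k]|² = N·Σ|x[n]|² = 3·19.0000 = 57.0000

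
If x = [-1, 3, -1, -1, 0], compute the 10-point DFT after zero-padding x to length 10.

Original 5-point DFT: [0, 1.5451-2.8532i, -4.0451-1.7634i, -4.0451+1.7634i, 1.5451+2.8532i]
Zero-padded 10-point DFT provides frequency interpolation.

DFT_10([x, 0, ...]) = [0, 1.4271+0.1388i, 1.5451-2.8532i, -1.9271-4.0287i, -4.0451-1.7634i, -4, -4.0451+1.7634i, -1.9271+4.0287i, 1.5451+2.8532i, 1.4271-0.1388i]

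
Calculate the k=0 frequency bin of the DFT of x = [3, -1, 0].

X[0] = Σ(n=0 to 2) x[n] · ω_3^0 = Σ x[n]
= (3) + (-1) + (0)

X[0] = 2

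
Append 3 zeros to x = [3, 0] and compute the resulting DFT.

Original 2-point DFT: [3, 3]
Zero-padded 5-point DFT provides frequency interpolation.

DFT_5([x, 0, ...]) = [3, 3, 3, 3, 3]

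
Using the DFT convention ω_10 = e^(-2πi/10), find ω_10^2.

ω_10^2 = e^(-2πi·2/10)
= cos(-2π·2/10) + i·sin(-2π·2/10)
= cos(-4π/10) + i·sin(-4π/10)

ω_10^2 = cos(-4π/10) + i·sin(-4π/10) = 0.3090-0.9511i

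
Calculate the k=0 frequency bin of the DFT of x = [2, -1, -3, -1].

X[0] = Σ(n=0 to 3) x[n] · ω_4^0 = Σ x[n]
= (2) + (-1) + (-3) + (-1)

X[0] = -3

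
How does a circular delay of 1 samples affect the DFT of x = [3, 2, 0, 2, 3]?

Time shift by 1: X_shifted[k] = ω_5^(1k) · X[k]
Shifted x = [3, 3, 2, 0, 2]

DFT(x[n-1]) = [10, 2.9271-2.1266i, -0.4271+1.3143i, -0.4271-1.3143i, 2.9271+2.1266i]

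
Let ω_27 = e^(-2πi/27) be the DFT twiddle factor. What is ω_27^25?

ω_27^25 = e^(-2πi·25/27)
= cos(-2π·25/27) + i·sin(-2π·25/27)
= cos(-50π/27) + i·sin(-50π/27)

ω_27^25 = cos(-50π/27) + i·sin(-50π/27) = 0.8936+0.4488i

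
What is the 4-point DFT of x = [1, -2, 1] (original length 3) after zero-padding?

Original 3-point DFT: [0, 1.5000+2.5981i, 1.5000-2.5981i]
Zero-padded 4-point DFT provides frequency interpolation.

DFT_4([x, 0, ...]) = [0, 2i, 4, -2i]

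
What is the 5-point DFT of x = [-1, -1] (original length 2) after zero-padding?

Original 2-point DFT: [-2, 0]
Zero-padded 5-point DFT provides frequency interpolation.

DFT_5([x, 0, ...]) = [-2, -1.3090+0.9511i, -0.1910+0.5878i, -0.1910-0.5878i, -1.3090-0.9511i]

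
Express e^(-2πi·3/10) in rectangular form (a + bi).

ω_10^3 = e^(-2πi·3/10)
= cos(-2π·3/10) + i·sin(-2π·3/10)
= cos(-6π/10) + i·sin(-6π/10)

ω_10^3 = cos(-6π/10) + i·sin(-6π/10) = -0.3090-0.9511i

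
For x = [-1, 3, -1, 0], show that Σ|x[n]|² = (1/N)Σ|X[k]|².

Time domain:
Σ|x[n]|² = |-1|² + |3|² + |-1|² + |0|² = 11.0000

Frequency domain:
(1/4)Σ|X[k]|² = (1/4)(|1|² + |-3i|² + |-5|² + |3i|²) = (1/4)·44.0000 = 11.0000

Both sides agree, confirming Parseval's theorem.

Σ|x[n]|² = (1/N)Σ|X[k]|² = 11.0000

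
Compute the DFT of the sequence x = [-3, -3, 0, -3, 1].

X[k] = Σ(n=0 to 4) x[n] · ω_5^(nk)
where ω_5 = e^(-2πi/5)

Computing each X[k]:
X[0] = -8
X[1] = -1.1910+2.0409i
X[2] = -2.3090+5.2043i
X[3] = -2.3090-5.2043i
X[4] = -1.1910-2.0409i

X = [-8, -1.1910+2.0409i, -2.3090+5.2043i, -2.3090-5.2043i, -1.1910-2.0409i]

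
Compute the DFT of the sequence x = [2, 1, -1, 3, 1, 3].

X[k] = Σ(n=0 to 5) x[n] · ω_6^(nk)
where ω_6 = e^(-2πi/6)

Computing each X[k]:
X[0] = 9
X[1] = 1.0000+3.4641i
X[2] = 3
X[3] = -5
X[4] = 3
X[5] = 1.0000-3.4641i

X = [9, 1.0000+3.4641i, 3, -5, 3, 1.0000-3.4641i]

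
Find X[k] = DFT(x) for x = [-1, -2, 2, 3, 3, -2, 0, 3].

X[k] = Σ(n=0 to 7) x[n] · ω_8^(nk)
where ω_8 = e^(-2πi/8)

Computing each X[k]:
X[0] = 6
X[1] = -4-2i
X[2] = 10i
X[3] = -4+2i
X[4] = 2
X[5] = -4-2i
X[6] = -10i
X[7] = -4+2i

X = [6, -4-2i, 10i, -4+2i, 2, -4-2i, -10i, -4+2i]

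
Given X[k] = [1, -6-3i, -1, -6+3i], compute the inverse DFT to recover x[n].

x[n] = (1/4) Σ(k=0 to 3) X[k] · e^(2πikn/4)

Computing each x[n]:
x[0] = -3
x[1] = 2
x[2] = 3
x[3] = -1

x = [-3, 2, 3, -1]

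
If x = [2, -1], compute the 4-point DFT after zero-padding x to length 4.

Original 2-point DFT: [1, 3]
Zero-padded 4-point DFT provides frequency interpolation.

DFT_4([x, 0, ...]) = [1, 2+1i, 3, 2-1i]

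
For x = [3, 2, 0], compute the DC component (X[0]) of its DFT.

X[0] = Σ(n=0 to 2) x[n] · ω_3^0 = Σ x[n]
= (3) + (2) + (0)

X[0] = 5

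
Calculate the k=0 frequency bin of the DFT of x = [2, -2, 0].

X[0] = Σ(n=0 to 2) x[n] · ω_3^0 = Σ x[n]
= (2) + (-2) + (0)

X[0] = 0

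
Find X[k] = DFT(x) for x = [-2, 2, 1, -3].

X[k] = Σ(n=0 to 3) x[n] · ω_4^(nk)
where ω_4 = e^(-2πi/4)

Computing each X[k]:
X[0] = -2
X[1] = -3-5i
X[2] = 0
X[3] = -3+5i

X = [-2, -3-5i, 0, -3+5i]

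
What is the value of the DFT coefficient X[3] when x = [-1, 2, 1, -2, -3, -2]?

X[3] = Σ(n=0 to 5) x[n] · ω_6^(3n) where ω_6 = e^(-2πi/6)
= (-1)·ω_6^0 + (2)·ω_6^3 + (1)·ω_6^6 + (-2)·ω_6^9 + (-3)·ω_6^12 + (-2)·ω_6^15

X[3] = -1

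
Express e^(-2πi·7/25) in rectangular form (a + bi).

ω_25^7 = e^(-2πi·7/25)
= cos(-2π·7/25) + i·sin(-2π·7/25)
= cos(-14π/25) + i·sin(-14π/25)

ω_25^7 = cos(-14π/25) + i·sin(-14π/25) = -0.1874-0.9823i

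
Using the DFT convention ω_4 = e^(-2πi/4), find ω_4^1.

ω_4^1 = e^(-2πi·1/4)
= cos(-2π·1/4) + i·sin(-2π·1/4)
= cos(-2π/4) + i·sin(-2π/4)

ω_4^1 = cos(-2π/4) + i·sin(-2π/4) = -1i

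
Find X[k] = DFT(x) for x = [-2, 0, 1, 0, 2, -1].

X[k] = Σ(n=0 to 5) x[n] · ω_6^(nk)
where ω_6 = e^(-2πi/6)

Computing each X[k]:
X[0] = 0
X[1] = -4
X[2] = -3.0000-1.7321i
X[3] = 2
X[4] = -3.0000+1.7321i
X[5] = -4

X = [0, -4, -3.0000-1.7321i, 2, -3.0000+1.7321i, -4]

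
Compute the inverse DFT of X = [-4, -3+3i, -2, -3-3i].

x[n] = (1/4) Σ(k=0 to 3) X[k] · e^(2πikn/4)

Computing each x[n]:
x[0] = -3
x[1] = -2
x[2] = 0
x[3] = 1

x = [-3, -2, 0, 1]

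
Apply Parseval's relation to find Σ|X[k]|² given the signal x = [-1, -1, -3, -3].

Parseval: Σ|x[n]|² = (1/N)Σ|X[k]|², so Σ|X[k]|² = N·Σ|x[n]|² = 4·20.0000

Σ|X[k]|² = N·Σ|x[n]|² = 4·20.0000 = 80.0000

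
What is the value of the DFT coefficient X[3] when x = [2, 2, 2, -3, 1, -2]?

X[3] = Σ(n=0 to 5) x[n] · ω_6^(3n) where ω_6 = e^(-2πi/6)
= (2)·ω_6^0 + (2)·ω_6^3 + (2)·ω_6^6 + (-3)·ω_6^9 + (1)·ω_6^12 + (-2)·ω_6^15

X[3] = 8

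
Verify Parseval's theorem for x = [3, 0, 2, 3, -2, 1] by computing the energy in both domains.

Time domain:
Σ|x[n]|² = |3|² + |0|² + |2|² + |3|² + |-2|² + |1|² = 27.0000

Frequency domain:
(1/6)Σ|X[k]|² = (1/6)(|7|² + |0.5000-2.5981i|² + |5.5000+4.3301i|² + |-1|² + |5.5000-4.3301i|² + |0.5000+2.5981i|²) = (1/6)·162.0000 = 27.0000

Both sides agree, confirming Parseval's theorem.

Σ|x[n]|² = (1/N)Σ|X[k]|² = 27.0000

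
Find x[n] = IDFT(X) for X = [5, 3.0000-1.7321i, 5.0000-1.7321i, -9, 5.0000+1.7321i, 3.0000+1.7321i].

x[n] = (1/6) Σ(k=0 to 5) X[k] · e^(2πikn/6)

Computing each x[n]:
x[0] = 2
x[1] = 3
x[2] = -2
x[3] = 3
x[4] = -2
x[5] = 1

x = [2, 3, -2, 3, -2, 1]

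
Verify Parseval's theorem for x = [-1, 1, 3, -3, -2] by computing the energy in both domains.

Time domain:
Σ|x[n]|² = |-1|² + |1|² + |3|² + |-3|² + |-2|² = 24.0000

Frequency domain:
(1/5)Σ|X[k]|² = (1/5)(|-2|² + |-1.3090-6.3799i|² + |-0.1910+3.9430i|² + |-0.1910-3.9430i|² + |-1.3090+6.3799i|²) = (1/5)·120.0000 = 24.0000

Both sides agree, confirming Parseval's theorem.

Σ|x[n]|² = (1/N)Σ|X[k]|² = 24.0000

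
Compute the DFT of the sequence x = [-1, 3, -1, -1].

X[k] = Σ(n=0 to 3) x[n] · ω_4^(nk)
where ω_4 = e^(-2πi/4)

Computing each X[k]:
X[0] = 0
X[1] = -4i
X[2] = -4
X[3] = 4i

X = [0, -4i, -4, 4i]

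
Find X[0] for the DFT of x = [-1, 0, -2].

X[0] = Σ(n=0 to 2) x[n] · ω_3^0 = Σ x[n]
= (-1) + (0) + (-2)

X[0] = -3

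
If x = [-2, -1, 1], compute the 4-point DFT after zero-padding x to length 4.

Original 3-point DFT: [-2, -2.0000+1.7321i, -2.0000-1.7321i]
Zero-padded 4-point DFT provides frequency interpolation.

DFT_4([x, 0, ...]) = [-2, -3+1i, 0, -3-1i]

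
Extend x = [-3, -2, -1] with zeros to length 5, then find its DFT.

Original 3-point DFT: [-6, -1.5000+0.8660i, -1.5000-0.8660i]
Zero-padded 5-point DFT provides frequency interpolation.

DFT_5([x, 0, ...]) = [-6, -2.8090+2.4899i, -1.6910+0.2245i, -1.6910-0.2245i, -2.8090-2.4899i]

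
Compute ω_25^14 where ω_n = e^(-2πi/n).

ω_25^14 = e^(-2πi·14/25)
= cos(-2π·14/25) + i·sin(-2π·14/25)
= cos(-28π/25) + i·sin(-28π/25)

ω_25^14 = cos(-28π/25) + i·sin(-28π/25) = -0.9298+0.3681i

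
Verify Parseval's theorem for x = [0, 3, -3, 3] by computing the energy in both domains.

Time domain:
Σ|x[n]|² = |0|² + |3|² + |-3|² + |3|² = 27.0000

Frequency domain:
(1/4)Σ|X[k]|² = (1/4)(|3|² + |3|² + |-9|² + |3|²) = (1/4)·108.0000 = 27.0000

Both sides agree, confirming Parseval's theorem.

Σ|x[n]|² = (1/N)Σ|X[k]|² = 27.0000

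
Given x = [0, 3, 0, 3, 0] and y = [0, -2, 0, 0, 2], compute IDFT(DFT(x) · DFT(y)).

(x ⊛ y)[n] = Σ(m=0 to 4) x[m] · y[(n-m) mod 5]

Computing each output sample:
(x ⊛ y)[0] = 6
(x ⊛ y)[1] = 0
(x ⊛ y)[2] = 0
(x ⊛ y)[3] = 0
(x ⊛ y)[4] = -6

x ⊛ y = [6, 0, 0, 0, -6]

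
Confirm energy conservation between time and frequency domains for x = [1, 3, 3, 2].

Time domain:
Σ|x[n]|² = |1|² + |3|² + |3|² + |2|² = 23.0000

Frequency domain:
(1/4)Σ|X[k]|² = (1/4)(|9|² + |-2-1i|² + |-1|² + |-2+1i|²) = (1/4)·92.0000 = 23.0000

Both sides agree, confirming Parseval's theorem.

Σ|x[n]|² = (1/N)Σ|X[k]|² = 23.0000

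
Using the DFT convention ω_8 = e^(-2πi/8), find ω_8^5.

ω_8^5 = e^(-2πi·5/8)
= cos(-2π·5/8) + i·sin(-2π·5/8)
= cos(-10π/8) + i·sin(-10π/8)

ω_8^5 = cos(-10π/8) + i·sin(-10π/8) = -0.7071+0.7071i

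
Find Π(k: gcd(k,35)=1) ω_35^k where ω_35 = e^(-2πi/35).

The primitive 35th roots of unity are ω_35^k for k coprime to 35: k ∈ {1, 2, 3, 4, 6, 8, 9, 11, 12, 13, 16, 17, 18, 19, 22, 23, 24, 26, 27, 29, 31, 32, 33, 34}
Their product equals the constant term of the cyclotomic polynomial Φ_35(x) up to sign.
For n ≥ 3, the product of all primitive nth roots of unity is 1. (For n=1 it is 1; for n=2 it is -1.)

1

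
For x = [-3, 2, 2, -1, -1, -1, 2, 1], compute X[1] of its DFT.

X[1] = Σ(n=0 to 7) x[n] · ω_8^(1n) where ω_8 = e^(-2πi/8)
= (-3)·ω_8^0 + (2)·ω_8^1 + (2)·ω_8^2 + (-1)·ω_8^3 + (-1)·ω_8^4 + (-1)·ω_8^5 + (2)·ω_8^6 + (1)·ω_8^7

X[1] = 1.5355-0.7071i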